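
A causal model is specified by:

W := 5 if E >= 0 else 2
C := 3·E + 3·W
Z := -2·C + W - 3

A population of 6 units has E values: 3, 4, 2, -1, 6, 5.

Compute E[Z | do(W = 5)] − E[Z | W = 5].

5

The intervention sets W=5 in all 6 units regardless of E. Recomputing Z per unit gives -46, -52, -40, -22, -64, -58; average -47.
Observing W=5 restricts to units where W's equation naturally yields 5: E ∈ {3, 4, 2, 6, 5}. In that subpopulation Z = -46, -52, -40, -64, -58, mean -52.
Difference = -47 − (-52) = 5.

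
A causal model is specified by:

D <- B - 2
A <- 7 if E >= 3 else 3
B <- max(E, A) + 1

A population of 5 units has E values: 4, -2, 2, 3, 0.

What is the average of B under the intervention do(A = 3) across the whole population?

Every unit gets A=3 under the intervention. B values become 5, 4, 4, 4, 4; E[B|do(A=3)] = 4.2.

4.2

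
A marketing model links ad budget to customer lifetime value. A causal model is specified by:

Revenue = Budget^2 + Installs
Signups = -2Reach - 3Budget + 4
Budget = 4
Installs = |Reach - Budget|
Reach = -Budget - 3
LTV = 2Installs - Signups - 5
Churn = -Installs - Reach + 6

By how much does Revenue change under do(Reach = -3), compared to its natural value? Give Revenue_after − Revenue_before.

Under do(Reach=-3), the mechanism Reach = -Budget - 3 is discarded; Reach is fixed at -3.
Installs = |Reach - Budget|  [with Reach=-3, Budget=4]  = 7
Revenue = Budget^2 + Installs  [with Budget=4, Installs=7]  = 23
Without intervention: Reach = -Budget - 3  [with Budget=4]  = -7; Installs = |Reach - Budget|  [with Reach=-7, Budget=4]  = 11; Revenue = Budget^2 + Installs  [with Budget=4, Installs=11]  = 27.
Change = 23 − 27 = -4.

-4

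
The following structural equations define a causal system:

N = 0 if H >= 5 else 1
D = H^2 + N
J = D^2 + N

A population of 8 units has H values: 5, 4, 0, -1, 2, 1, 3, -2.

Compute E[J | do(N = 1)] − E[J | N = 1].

Every unit gets N=1 under the intervention. J values become 677, 290, 2, 5, 26, 5, 101, 26; E[J|do(N=1)] = 141.5.
Observing N=1 restricts to units where N's equation naturally yields 1: H ∈ {4, 0, -1, 2, 1, 3, -2}. In that subpopulation J = 290, 2, 5, 26, 5, 101, 26, mean 65.
Difference = 141.5 − 65 = 76.5.

76.5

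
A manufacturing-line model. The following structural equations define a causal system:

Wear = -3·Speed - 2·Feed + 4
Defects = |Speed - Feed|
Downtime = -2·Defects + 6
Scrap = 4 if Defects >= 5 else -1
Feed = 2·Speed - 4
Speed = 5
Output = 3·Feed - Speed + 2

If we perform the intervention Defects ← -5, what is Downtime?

16

The intervention breaks the incoming arrows to Defects: Defects = |Speed - Feed| no longer applies, and Defects = -5.
Downtime = -2·Defects + 6  [with Defects=-5]  = 16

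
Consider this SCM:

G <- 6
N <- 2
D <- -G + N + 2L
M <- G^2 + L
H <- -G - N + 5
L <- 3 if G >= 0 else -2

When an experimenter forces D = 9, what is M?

The intervention breaks the incoming arrows to D: D <- -G + N + 2L no longer applies, and D = 9.
Since M is not a descendant of the intervened variable, it is unaffected.
L = 3 if G >= 0 else -2  [with G=6]  = 3
M = G^2 + L  [with G=6, L=3]  = 39

39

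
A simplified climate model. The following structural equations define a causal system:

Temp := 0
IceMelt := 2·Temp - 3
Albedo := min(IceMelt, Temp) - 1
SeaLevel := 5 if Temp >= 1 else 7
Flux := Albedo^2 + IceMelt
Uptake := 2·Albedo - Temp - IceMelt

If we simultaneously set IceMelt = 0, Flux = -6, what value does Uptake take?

-2

Setting IceMelt = 0, Flux = -6 by intervention discards those variables' equations.
Albedo = min(IceMelt, Temp) - 1  [with IceMelt=0, Temp=0]  = -1
Uptake = 2·Albedo - Temp - IceMelt  [with Albedo=-1, Temp=0, IceMelt=0]  = -2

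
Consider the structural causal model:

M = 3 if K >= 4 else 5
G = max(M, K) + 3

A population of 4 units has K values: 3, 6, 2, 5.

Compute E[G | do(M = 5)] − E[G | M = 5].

0.25

The intervention sets M=5 in all 4 units regardless of K. Recomputing G per unit gives 8, 9, 8, 8; average 8.25.
Conditioning on M=5 selects the 2 unit(s) with K ∈ {3, 2}. Their G values: 8, 8. Mean = 8.
Difference = 8.25 − 8 = 0.25.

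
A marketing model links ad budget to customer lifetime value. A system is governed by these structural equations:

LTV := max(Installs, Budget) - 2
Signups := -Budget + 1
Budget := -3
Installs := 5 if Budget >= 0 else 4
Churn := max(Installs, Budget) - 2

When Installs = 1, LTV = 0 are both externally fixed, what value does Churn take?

-1

The joint intervention fixes Installs = 1, LTV = 0, removing each variable's own equation.
Churn = max(Installs, Budget) - 2  [with Installs=1, Budget=-3]  = -1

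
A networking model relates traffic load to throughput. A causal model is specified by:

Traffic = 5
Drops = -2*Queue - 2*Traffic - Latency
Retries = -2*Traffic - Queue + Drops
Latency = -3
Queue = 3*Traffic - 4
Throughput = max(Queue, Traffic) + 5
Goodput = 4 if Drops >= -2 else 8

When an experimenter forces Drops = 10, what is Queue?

Under do(Drops=10), the mechanism Drops = -2*Queue - 2*Traffic - Latency is discarded; Drops is fixed at 10.
Since Queue is not a descendant of the intervened variable, it is unaffected.
Queue = 3*Traffic - 4  [with Traffic=5]  = 11

11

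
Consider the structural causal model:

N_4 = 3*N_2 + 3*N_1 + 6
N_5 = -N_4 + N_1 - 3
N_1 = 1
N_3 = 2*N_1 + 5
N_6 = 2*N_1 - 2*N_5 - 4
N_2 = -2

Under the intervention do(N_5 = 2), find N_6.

-6

The intervention breaks the incoming arrows to N_5: N_5 = -N_4 + N_1 - 3 no longer applies, and N_5 = 2.
N_6 = 2*N_1 - 2*N_5 - 4  [with N_1=1, N_5=2]  = -6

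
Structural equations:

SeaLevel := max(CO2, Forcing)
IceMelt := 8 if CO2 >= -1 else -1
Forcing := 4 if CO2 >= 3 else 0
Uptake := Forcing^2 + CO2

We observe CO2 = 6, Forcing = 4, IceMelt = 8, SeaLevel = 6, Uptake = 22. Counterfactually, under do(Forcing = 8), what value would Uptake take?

do(Forcing=8) replaces the equation Forcing := 4 if CO2 >= 3 else 0 with the constant Forcing = 8.
Uptake = Forcing^2 + CO2  [with Forcing=8, CO2=6]  = 70

70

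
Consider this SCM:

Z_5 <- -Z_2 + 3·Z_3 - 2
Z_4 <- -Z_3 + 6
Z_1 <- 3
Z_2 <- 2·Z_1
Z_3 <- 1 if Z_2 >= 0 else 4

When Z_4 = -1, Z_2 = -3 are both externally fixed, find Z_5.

The joint intervention fixes Z_4 = -1, Z_2 = -3, removing each variable's own equation.
Z_3 = 1 if Z_2 >= 0 else 4  [with Z_2=-3]  = 4
Z_5 = -Z_2 + 3·Z_3 - 2  [with Z_2=-3, Z_3=4]  = 13

13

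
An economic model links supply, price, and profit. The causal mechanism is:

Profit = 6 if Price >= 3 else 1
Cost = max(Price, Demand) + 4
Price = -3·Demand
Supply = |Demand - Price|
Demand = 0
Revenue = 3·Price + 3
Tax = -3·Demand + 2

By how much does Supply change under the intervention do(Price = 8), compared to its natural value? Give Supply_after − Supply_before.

The intervention breaks the incoming arrows to Price: Price = -3·Demand no longer applies, and Price = 8.
Supply = |Demand - Price|  [with Demand=0, Price=8]  = 8
Without intervention: Price = -3·Demand  [with Demand=0]  = 0; Supply = |Demand - Price|  [with Demand=0, Price=0]  = 0.
Change = 8 − 0 = 8.

8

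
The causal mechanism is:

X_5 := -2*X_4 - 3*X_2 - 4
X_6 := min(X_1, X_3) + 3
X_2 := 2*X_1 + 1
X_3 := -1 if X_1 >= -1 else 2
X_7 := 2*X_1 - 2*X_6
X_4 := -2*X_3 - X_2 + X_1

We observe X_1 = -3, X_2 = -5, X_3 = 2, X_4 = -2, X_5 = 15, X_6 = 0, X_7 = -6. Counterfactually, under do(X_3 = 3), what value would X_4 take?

The intervention breaks the incoming arrows to X_3: X_3 := -1 if X_1 >= -1 else 2 no longer applies, and X_3 = 3.
X_2 = 2*X_1 + 1  [with X_1=-3]  = -5
X_4 = -2*X_3 - X_2 + X_1  [with X_3=3, X_2=-5, X_1=-3]  = -4

-4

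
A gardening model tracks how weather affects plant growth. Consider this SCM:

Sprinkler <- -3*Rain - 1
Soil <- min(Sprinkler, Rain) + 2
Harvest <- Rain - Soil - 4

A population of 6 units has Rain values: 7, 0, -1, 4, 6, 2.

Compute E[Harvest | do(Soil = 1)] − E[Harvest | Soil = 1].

3.5

Under do(Soil=1), Soil's equation is replaced by Soil=1 for every unit. Per-unit Harvest: 2, -5, -6, -1, 1, -3. Mean = -2.
Conditioning on Soil=1 selects the 2 unit(s) with Rain ∈ {0, -1}. Their Harvest values: -5, -6. Mean = -5.5.
Difference = -2 − (-5.5) = 3.5.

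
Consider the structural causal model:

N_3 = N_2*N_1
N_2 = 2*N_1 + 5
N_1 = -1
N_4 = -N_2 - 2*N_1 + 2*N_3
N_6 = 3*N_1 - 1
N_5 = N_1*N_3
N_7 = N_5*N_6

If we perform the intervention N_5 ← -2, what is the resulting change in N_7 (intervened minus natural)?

Under do(N_5=-2), the mechanism N_5 = N_1*N_3 is discarded; N_5 is fixed at -2.
N_6 = 3*N_1 - 1  [with N_1=-1]  = -4
N_7 = N_5*N_6  [with N_5=-2, N_6=-4]  = 8
Without intervention: N_2 = 2*N_1 + 5  [with N_1=-1]  = 3; N_3 = N_2*N_1  [with N_2=3, N_1=-1]  = -3; N_5 = N_1*N_3  [with N_1=-1, N_3=-3]  = 3; N_6 = 3*N_1 - 1  [with N_1=-1]  = -4; N_7 = N_5*N_6  [with N_5=3, N_6=-4]  = -12.
Change = 8 − (-12) = 20.

20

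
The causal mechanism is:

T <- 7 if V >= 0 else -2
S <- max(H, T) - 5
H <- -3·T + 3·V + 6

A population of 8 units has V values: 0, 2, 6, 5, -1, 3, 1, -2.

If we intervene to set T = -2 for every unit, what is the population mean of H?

The intervention sets T=-2 in all 8 units regardless of V. Recomputing H per unit gives 12, 18, 30, 27, 9, 21, 15, 6; average 17.25.

17.25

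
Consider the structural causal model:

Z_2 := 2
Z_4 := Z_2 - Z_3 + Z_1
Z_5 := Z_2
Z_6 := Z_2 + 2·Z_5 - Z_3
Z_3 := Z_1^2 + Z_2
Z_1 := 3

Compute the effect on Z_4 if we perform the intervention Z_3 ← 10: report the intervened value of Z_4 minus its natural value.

1

The intervention breaks the incoming arrows to Z_3: Z_3 := Z_1^2 + Z_2 no longer applies, and Z_3 = 10.
Z_4 = Z_2 - Z_3 + Z_1  [with Z_2=2, Z_3=10, Z_1=3]  = -5
Without intervention: Z_3 = Z_1^2 + Z_2  [with Z_1=3, Z_2=2]  = 11; Z_4 = Z_2 - Z_3 + Z_1  [with Z_2=2, Z_3=11, Z_1=3]  = -6.
Change = -5 − (-6) = 1.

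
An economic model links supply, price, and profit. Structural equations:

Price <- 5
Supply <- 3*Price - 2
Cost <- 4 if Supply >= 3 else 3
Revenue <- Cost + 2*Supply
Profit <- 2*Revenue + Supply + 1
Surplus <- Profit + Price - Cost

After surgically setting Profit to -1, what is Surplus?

0

The intervention breaks the incoming arrows to Profit: Profit <- 2*Revenue + Supply + 1 no longer applies, and Profit = -1.
Supply = 3*Price - 2  [with Price=5]  = 13
Cost = 4 if Supply >= 3 else 3  [with Supply=13]  = 4
Surplus = Profit + Price - Cost  [with Profit=-1, Price=5, Cost=4]  = 0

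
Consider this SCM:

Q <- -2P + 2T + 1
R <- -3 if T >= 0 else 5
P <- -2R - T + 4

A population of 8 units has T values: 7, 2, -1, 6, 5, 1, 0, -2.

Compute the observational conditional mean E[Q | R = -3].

Observing R=-3 restricts to units where R's equation naturally yields -3: T ∈ {7, 2, 6, 5, 1, 0}. In that subpopulation Q = 9, -11, 5, 1, -15, -19, mean -5.

-5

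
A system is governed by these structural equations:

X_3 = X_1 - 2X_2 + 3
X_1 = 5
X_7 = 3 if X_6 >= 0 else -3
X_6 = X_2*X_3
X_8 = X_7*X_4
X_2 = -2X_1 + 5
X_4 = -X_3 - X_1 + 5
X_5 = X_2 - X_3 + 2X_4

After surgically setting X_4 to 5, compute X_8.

-15

do(X_4=5) replaces the equation X_4 = -X_3 - X_1 + 5 with the constant X_4 = 5.
X_2 = -2X_1 + 5  [with X_1=5]  = -5
X_3 = X_1 - 2X_2 + 3  [with X_1=5, X_2=-5]  = 18
X_6 = X_2*X_3  [with X_2=-5, X_3=18]  = -90
X_7 = 3 if X_6 >= 0 else -3  [with X_6=-90]  = -3
X_8 = X_7*X_4  [with X_7=-3, X_4=5]  = -15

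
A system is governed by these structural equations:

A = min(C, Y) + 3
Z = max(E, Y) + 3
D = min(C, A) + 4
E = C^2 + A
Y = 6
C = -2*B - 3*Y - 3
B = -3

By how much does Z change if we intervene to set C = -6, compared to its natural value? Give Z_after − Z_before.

-180

The intervention breaks the incoming arrows to C: C = -2*B - 3*Y - 3 no longer applies, and C = -6.
A = min(C, Y) + 3  [with C=-6, Y=6]  = -3
E = C^2 + A  [with C=-6, A=-3]  = 33
Z = max(E, Y) + 3  [with E=33, Y=6]  = 36
Without intervention: C = -2*B - 3*Y - 3  [with B=-3, Y=6]  = -15; A = min(C, Y) + 3  [with C=-15, Y=6]  = -12; E = C^2 + A  [with C=-15, A=-12]  = 213; Z = max(E, Y) + 3  [with E=213, Y=6]  = 216.
Change = 36 − 216 = -180.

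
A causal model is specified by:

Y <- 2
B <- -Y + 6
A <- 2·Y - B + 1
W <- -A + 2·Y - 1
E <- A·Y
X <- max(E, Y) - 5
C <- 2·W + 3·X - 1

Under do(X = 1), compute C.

Intervening sets X = 1 and removes its equation (X <- max(E, Y) - 5).
B = -Y + 6  [with Y=2]  = 4
A = 2·Y - B + 1  [with Y=2, B=4]  = 1
W = -A + 2·Y - 1  [with A=1, Y=2]  = 2
C = 2·W + 3·X - 1  [with W=2, X=1]  = 6

6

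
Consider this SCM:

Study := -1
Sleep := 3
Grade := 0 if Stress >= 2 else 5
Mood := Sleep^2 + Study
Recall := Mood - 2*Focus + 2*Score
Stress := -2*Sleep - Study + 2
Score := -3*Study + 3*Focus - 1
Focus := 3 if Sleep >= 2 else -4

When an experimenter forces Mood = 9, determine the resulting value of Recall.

25

Intervening sets Mood = 9 and removes its equation (Mood := Sleep^2 + Study).
Focus = 3 if Sleep >= 2 else -4  [with Sleep=3]  = 3
Score = -3*Study + 3*Focus - 1  [with Study=-1, Focus=3]  = 11
Recall = Mood - 2*Focus + 2*Score  [with Mood=9, Focus=3, Score=11]  = 25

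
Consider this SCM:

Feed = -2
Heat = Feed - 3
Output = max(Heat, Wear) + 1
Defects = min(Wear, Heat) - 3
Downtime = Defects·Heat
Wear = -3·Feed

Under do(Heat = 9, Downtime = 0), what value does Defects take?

3

The joint intervention fixes Heat = 9, Downtime = 0, removing each variable's own equation.
Wear = -3·Feed  [with Feed=-2]  = 6
Defects = min(Wear, Heat) - 3  [with Wear=6, Heat=9]  = 3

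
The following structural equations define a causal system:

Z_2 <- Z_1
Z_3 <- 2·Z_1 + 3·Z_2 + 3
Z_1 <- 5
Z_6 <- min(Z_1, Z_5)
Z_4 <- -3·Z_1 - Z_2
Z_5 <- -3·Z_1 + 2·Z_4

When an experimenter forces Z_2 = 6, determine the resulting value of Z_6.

Under do(Z_2=6), the mechanism Z_2 <- Z_1 is discarded; Z_2 is fixed at 6.
Z_4 = -3·Z_1 - Z_2  [with Z_1=5, Z_2=6]  = -21
Z_5 = -3·Z_1 + 2·Z_4  [with Z_1=5, Z_4=-21]  = -57
Z_6 = min(Z_1, Z_5)  [with Z_1=5, Z_5=-57]  = -57

-57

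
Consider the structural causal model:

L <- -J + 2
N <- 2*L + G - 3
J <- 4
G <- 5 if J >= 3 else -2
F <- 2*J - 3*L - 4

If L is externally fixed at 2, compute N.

do(L=2) replaces the equation L <- -J + 2 with the constant L = 2.
G = 5 if J >= 3 else -2  [with J=4]  = 5
N = 2*L + G - 3  [with L=2, G=5]  = 6

6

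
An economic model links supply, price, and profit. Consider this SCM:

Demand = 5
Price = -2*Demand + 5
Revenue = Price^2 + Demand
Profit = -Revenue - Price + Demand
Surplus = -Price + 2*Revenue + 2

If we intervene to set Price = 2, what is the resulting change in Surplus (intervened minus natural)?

-49

do(Price=2) replaces the equation Price = -2*Demand + 5 with the constant Price = 2.
Revenue = Price^2 + Demand  [with Price=2, Demand=5]  = 9
Surplus = -Price + 2*Revenue + 2  [with Price=2, Revenue=9]  = 18
Without intervention: Price = -2*Demand + 5  [with Demand=5]  = -5; Revenue = Price^2 + Demand  [with Price=-5, Demand=5]  = 30; Surplus = -Price + 2*Revenue + 2  [with Price=-5, Revenue=30]  = 67.
Change = 18 − 67 = -49.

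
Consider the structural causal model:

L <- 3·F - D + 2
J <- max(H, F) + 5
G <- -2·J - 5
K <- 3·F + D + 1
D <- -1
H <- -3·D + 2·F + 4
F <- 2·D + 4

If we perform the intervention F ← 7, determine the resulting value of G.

-57

Under do(F=7), the mechanism F <- 2·D + 4 is discarded; F is fixed at 7.
H = -3·D + 2·F + 4  [with D=-1, F=7]  = 21
J = max(H, F) + 5  [with H=21, F=7]  = 26
G = -2·J - 5  [with J=26]  = -57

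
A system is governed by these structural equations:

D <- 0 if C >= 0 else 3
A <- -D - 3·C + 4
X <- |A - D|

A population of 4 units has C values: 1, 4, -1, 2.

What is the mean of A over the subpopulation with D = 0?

Observing D=0 restricts to units where D's equation naturally yields 0: C ∈ {1, 4, 2}. In that subpopulation A = 1, -8, -2, mean -3.

-3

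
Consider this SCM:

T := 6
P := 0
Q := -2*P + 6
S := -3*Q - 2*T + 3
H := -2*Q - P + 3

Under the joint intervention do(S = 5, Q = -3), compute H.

The joint intervention fixes S = 5, Q = -3, removing each variable's own equation.
H = -2*Q - P + 3  [with Q=-3, P=0]  = 9

9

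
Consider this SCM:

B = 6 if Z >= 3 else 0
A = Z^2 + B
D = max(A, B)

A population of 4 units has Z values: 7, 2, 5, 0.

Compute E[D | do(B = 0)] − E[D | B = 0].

17.5

The intervention sets B=0 in all 4 units regardless of Z. Recomputing D per unit gives 49, 4, 25, 0; average 19.5.
E[D|B=0] averages over only the 2 units with B=0 (Z = 2, 0): D = 4, 0, mean 2.
Difference = 19.5 − 2 = 17.5.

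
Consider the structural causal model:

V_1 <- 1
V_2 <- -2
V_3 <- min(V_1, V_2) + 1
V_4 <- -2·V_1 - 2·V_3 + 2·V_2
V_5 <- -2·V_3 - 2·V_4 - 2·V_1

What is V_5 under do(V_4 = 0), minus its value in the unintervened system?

-8

Intervening sets V_4 = 0 and removes its equation (V_4 <- -2·V_1 - 2·V_3 + 2·V_2).
V_3 = min(V_1, V_2) + 1  [with V_1=1, V_2=-2]  = -1
V_5 = -2·V_3 - 2·V_4 - 2·V_1  [with V_3=-1, V_4=0, V_1=1]  = 0
Without intervention: V_3 = min(V_1, V_2) + 1  [with V_1=1, V_2=-2]  = -1; V_4 = -2·V_1 - 2·V_3 + 2·V_2  [with V_1=1, V_3=-1, V_2=-2]  = -4; V_5 = -2·V_3 - 2·V_4 - 2·V_1  [with V_3=-1, V_4=-4, V_1=1]  = 8.
Change = 0 − 8 = -8.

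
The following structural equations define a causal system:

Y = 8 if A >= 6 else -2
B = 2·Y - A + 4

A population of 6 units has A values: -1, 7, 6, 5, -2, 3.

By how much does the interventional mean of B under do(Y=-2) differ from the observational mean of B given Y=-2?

do(Y=-2) breaks Y's dependence on A. With Y=-2 fixed, B across the units is 1, -7, -6, -5, 2, -3, mean -3.
E[B|Y=-2] averages over only the 4 units with Y=-2 (A = -1, 5, -2, 3): B = 1, -5, 2, -3, mean -1.25.
Difference = -3 − (-1.25) = -1.75.

-1.75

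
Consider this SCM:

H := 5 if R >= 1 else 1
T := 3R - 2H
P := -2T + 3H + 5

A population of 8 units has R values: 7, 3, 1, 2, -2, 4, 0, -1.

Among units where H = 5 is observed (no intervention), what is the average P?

Observing H=5 restricts to units where H's equation naturally yields 5: R ∈ {7, 3, 1, 2, 4}. In that subpopulation P = -2, 22, 34, 28, 16, mean 19.6.

19.6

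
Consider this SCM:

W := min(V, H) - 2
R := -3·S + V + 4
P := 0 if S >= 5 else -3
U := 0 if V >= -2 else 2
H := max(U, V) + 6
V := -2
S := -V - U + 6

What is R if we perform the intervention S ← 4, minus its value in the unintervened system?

The intervention breaks the incoming arrows to S: S := -V - U + 6 no longer applies, and S = 4.
R = -3·S + V + 4  [with S=4, V=-2]  = -10
Without intervention: U = 0 if V >= -2 else 2  [with V=-2]  = 0; S = -V - U + 6  [with V=-2, U=0]  = 8; R = -3·S + V + 4  [with S=8, V=-2]  = -22.
Change = -10 − (-22) = 12.

12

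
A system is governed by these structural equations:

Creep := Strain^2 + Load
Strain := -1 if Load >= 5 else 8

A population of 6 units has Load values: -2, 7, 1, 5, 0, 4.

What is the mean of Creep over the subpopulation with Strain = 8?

64.75

Conditioning on Strain=8 selects the 4 unit(s) with Load ∈ {-2, 1, 0, 4}. Their Creep values: 62, 65, 64, 68. Mean = 64.75.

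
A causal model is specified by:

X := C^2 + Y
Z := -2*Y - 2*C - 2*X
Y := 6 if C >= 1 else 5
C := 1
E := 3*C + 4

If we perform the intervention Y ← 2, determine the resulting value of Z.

do(Y=2) replaces the equation Y := 6 if C >= 1 else 5 with the constant Y = 2.
X = C^2 + Y  [with C=1, Y=2]  = 3
Z = -2*Y - 2*C - 2*X  [with Y=2, C=1, X=3]  = -12

-12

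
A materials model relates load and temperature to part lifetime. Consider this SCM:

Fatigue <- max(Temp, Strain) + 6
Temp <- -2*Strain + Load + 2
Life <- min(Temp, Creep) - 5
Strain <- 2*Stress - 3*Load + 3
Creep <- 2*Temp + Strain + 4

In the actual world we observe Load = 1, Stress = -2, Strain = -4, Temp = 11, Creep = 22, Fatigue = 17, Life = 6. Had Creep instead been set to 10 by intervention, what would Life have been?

Under do(Creep=10), the mechanism Creep <- 2*Temp + Strain + 4 is discarded; Creep is fixed at 10.
Strain = 2*Stress - 3*Load + 3  [with Stress=-2, Load=1]  = -4
Temp = -2*Strain + Load + 2  [with Strain=-4, Load=1]  = 11
Life = min(Temp, Creep) - 5  [with Temp=11, Creep=10]  = 5

5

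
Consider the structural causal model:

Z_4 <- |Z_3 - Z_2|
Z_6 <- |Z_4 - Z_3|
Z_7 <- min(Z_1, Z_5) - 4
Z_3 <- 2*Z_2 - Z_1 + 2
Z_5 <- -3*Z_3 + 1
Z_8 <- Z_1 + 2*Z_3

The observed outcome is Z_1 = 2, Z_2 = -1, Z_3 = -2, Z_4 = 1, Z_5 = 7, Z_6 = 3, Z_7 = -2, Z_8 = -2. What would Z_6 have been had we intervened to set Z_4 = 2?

4

Under do(Z_4=2), the mechanism Z_4 <- |Z_3 - Z_2| is discarded; Z_4 is fixed at 2.
Z_3 = 2*Z_2 - Z_1 + 2  [with Z_2=-1, Z_1=2]  = -2
Z_6 = |Z_4 - Z_3|  [with Z_4=2, Z_3=-2]  = 4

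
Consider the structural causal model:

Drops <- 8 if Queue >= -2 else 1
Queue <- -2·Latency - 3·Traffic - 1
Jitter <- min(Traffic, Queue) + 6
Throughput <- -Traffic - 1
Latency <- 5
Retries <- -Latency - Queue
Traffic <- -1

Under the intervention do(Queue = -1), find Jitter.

5

The intervention breaks the incoming arrows to Queue: Queue <- -2·Latency - 3·Traffic - 1 no longer applies, and Queue = -1.
Jitter = min(Traffic, Queue) + 6  [with Traffic=-1, Queue=-1]  = 5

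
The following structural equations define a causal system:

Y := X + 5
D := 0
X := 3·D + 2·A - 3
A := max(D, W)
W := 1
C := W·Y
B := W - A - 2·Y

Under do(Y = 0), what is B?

0

The intervention breaks the incoming arrows to Y: Y := X + 5 no longer applies, and Y = 0.
A = max(D, W)  [with D=0, W=1]  = 1
B = W - A - 2·Y  [with W=1, A=1, Y=0]  = 0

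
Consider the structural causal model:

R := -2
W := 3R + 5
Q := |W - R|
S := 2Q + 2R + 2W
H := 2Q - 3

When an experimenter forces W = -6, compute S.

Under do(W=-6), the mechanism W := 3R + 5 is discarded; W is fixed at -6.
Q = |W - R|  [with W=-6, R=-2]  = 4
S = 2Q + 2R + 2W  [with Q=4, R=-2, W=-6]  = -8

-8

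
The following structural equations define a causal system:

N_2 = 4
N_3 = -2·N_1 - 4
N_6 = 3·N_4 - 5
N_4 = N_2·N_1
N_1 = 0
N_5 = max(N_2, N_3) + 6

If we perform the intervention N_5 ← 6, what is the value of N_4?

0

The intervention breaks the incoming arrows to N_5: N_5 = max(N_2, N_3) + 6 no longer applies, and N_5 = 6.
Since N_4 is not a descendant of the intervened variable, it is unaffected.
N_4 = N_2·N_1  [with N_2=4, N_1=0]  = 0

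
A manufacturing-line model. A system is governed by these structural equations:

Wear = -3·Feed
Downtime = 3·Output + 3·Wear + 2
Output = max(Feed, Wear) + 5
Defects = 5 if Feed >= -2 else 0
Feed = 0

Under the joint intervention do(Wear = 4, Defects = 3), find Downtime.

41

Under do(Wear = 4, Defects = 3), each intervened variable's structural equation is replaced by its fixed value.
Output = max(Feed, Wear) + 5  [with Feed=0, Wear=4]  = 9
Downtime = 3·Output + 3·Wear + 2  [with Output=9, Wear=4]  = 41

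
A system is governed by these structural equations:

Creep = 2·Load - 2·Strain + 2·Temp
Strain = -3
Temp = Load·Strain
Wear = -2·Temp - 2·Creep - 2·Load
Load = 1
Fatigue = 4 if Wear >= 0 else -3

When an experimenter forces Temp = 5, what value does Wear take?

do(Temp=5) replaces the equation Temp = Load·Strain with the constant Temp = 5.
Creep = 2·Load - 2·Strain + 2·Temp  [with Load=1, Strain=-3, Temp=5]  = 18
Wear = -2·Temp - 2·Creep - 2·Load  [with Temp=5, Creep=18, Load=1]  = -48

-48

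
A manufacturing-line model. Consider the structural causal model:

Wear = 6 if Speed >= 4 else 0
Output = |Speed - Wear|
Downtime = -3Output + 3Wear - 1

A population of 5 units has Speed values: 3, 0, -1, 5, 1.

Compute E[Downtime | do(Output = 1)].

Every unit gets Output=1 under the intervention. Downtime values become -4, -4, -4, 14, -4; E[Downtime|do(Output=1)] = -0.4.

-0.4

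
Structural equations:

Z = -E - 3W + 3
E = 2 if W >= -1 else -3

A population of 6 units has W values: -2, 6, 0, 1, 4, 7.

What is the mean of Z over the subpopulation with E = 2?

-9.8

Observing E=2 restricts to units where E's equation naturally yields 2: W ∈ {6, 0, 1, 4, 7}. In that subpopulation Z = -17, 1, -2, -11, -20, mean -9.8.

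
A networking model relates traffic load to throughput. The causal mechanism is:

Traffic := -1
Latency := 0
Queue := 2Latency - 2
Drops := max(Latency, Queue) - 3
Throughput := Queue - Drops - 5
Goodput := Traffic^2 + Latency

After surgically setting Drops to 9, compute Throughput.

-16

Intervening sets Drops = 9 and removes its equation (Drops := max(Latency, Queue) - 3).
Queue = 2Latency - 2  [with Latency=0]  = -2
Throughput = Queue - Drops - 5  [with Queue=-2, Drops=9]  = -16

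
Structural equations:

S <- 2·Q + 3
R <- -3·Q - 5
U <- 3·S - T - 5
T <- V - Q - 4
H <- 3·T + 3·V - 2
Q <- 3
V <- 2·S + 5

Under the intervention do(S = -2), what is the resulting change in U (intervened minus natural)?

-11

Under do(S=-2), the mechanism S <- 2·Q + 3 is discarded; S is fixed at -2.
V = 2·S + 5  [with S=-2]  = 1
T = V - Q - 4  [with V=1, Q=3]  = -6
U = 3·S - T - 5  [with S=-2, T=-6]  = -5
Without intervention: S = 2·Q + 3  [with Q=3]  = 9; V = 2·S + 5  [with S=9]  = 23; T = V - Q - 4  [with V=23, Q=3]  = 16; U = 3·S - T - 5  [with S=9, T=16]  = 6.
Change = -5 − 6 = -11.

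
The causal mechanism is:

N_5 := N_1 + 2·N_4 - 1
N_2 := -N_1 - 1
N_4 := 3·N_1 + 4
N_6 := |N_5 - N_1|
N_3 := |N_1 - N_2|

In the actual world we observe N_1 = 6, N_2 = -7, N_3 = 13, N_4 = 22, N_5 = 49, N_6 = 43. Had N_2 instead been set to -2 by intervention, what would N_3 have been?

8

The intervention breaks the incoming arrows to N_2: N_2 := -N_1 - 1 no longer applies, and N_2 = -2.
N_3 = |N_1 - N_2|  [with N_1=6, N_2=-2]  = 8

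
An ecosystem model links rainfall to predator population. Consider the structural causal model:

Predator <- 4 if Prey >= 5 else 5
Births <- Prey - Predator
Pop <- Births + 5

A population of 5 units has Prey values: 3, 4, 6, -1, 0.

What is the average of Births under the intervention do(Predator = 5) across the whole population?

-2.6

Every unit gets Predator=5 under the intervention. Births values become -2, -1, 1, -6, -5; E[Births|do(Predator=5)] = -2.6.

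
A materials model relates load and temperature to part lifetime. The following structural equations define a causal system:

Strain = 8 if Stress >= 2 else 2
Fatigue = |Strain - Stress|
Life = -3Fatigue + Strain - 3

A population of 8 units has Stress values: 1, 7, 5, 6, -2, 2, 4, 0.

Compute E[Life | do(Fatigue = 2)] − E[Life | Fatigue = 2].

0.75

Under do(Fatigue=2), Fatigue's equation is replaced by Fatigue=2 for every unit. Per-unit Life: -7, -1, -1, -1, -7, -1, -1, -7. Mean = -3.25.
Observing Fatigue=2 restricts to units where Fatigue's equation naturally yields 2: Stress ∈ {6, 0}. In that subpopulation Life = -1, -7, mean -4.
Difference = -3.25 − (-4) = 0.75.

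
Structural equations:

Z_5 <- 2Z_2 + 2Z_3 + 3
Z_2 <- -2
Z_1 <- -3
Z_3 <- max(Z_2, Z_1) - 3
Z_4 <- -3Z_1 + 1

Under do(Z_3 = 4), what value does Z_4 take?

The intervention breaks the incoming arrows to Z_3: Z_3 <- max(Z_2, Z_1) - 3 no longer applies, and Z_3 = 4.
Z_4 is not downstream of the intervention, so its value is determined by the original equations.
Z_4 = -3Z_1 + 1  [with Z_1=-3]  = 10

10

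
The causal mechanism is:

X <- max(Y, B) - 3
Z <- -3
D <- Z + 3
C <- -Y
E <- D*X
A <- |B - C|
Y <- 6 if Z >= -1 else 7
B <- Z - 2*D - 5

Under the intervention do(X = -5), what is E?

0

do(X=-5) replaces the equation X <- max(Y, B) - 3 with the constant X = -5.
D = Z + 3  [with Z=-3]  = 0
E = D*X  [with D=0, X=-5]  = 0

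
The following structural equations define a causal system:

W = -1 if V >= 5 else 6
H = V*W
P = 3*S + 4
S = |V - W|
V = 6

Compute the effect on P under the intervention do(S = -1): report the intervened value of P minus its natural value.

-24

Intervening sets S = -1 and removes its equation (S = |V - W|).
P = 3*S + 4  [with S=-1]  = 1
Without intervention: W = -1 if V >= 5 else 6  [with V=6]  = -1; S = |V - W|  [with V=6, W=-1]  = 7; P = 3*S + 4  [with S=7]  = 25.
Change = 1 − 25 = -24.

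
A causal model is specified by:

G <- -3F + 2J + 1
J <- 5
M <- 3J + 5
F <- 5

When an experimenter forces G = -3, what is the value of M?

The intervention breaks the incoming arrows to G: G <- -3F + 2J + 1 no longer applies, and G = -3.
M is not downstream of the intervention, so its value is determined by the original equations.
M = 3J + 5  [with J=5]  = 20

20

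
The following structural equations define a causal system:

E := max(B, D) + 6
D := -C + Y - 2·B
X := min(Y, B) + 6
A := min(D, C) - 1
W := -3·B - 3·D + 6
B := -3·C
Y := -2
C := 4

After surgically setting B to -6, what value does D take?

The intervention breaks the incoming arrows to B: B := -3·C no longer applies, and B = -6.
D = -C + Y - 2·B  [with C=4, Y=-2, B=-6]  = 6

6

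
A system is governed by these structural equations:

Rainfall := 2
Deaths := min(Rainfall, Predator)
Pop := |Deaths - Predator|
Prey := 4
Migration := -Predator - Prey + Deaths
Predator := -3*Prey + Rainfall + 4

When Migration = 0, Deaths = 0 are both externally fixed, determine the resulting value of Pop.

Setting Migration = 0, Deaths = 0 by intervention discards those variables' equations.
Predator = -3*Prey + Rainfall + 4  [with Prey=4, Rainfall=2]  = -6
Pop = |Deaths - Predator|  [with Deaths=0, Predator=-6]  = 6

6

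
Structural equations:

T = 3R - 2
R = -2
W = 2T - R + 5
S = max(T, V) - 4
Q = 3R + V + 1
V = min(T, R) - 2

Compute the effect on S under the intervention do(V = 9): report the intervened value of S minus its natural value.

Intervening sets V = 9 and removes its equation (V = min(T, R) - 2).
T = 3R - 2  [with R=-2]  = -8
S = max(T, V) - 4  [with T=-8, V=9]  = 5
Without intervention: T = 3R - 2  [with R=-2]  = -8; V = min(T, R) - 2  [with T=-8, R=-2]  = -10; S = max(T, V) - 4  [with T=-8, V=-10]  = -12.
Change = 5 − (-12) = 17.

17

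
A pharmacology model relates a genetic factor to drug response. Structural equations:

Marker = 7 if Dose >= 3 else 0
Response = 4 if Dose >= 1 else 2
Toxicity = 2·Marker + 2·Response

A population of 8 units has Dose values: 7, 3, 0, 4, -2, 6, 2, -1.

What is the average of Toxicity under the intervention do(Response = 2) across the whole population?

11

Under do(Response=2), Response's equation is replaced by Response=2 for every unit. Per-unit Toxicity: 18, 18, 4, 18, 4, 18, 4, 4. Mean = 11.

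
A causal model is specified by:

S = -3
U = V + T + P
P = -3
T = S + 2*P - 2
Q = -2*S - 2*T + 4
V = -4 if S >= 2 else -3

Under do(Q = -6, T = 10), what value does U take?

Setting Q = -6, T = 10 by intervention discards those variables' equations.
V = -4 if S >= 2 else -3  [with S=-3]  = -3
U = V + T + P  [with V=-3, T=10, P=-3]  = 4

4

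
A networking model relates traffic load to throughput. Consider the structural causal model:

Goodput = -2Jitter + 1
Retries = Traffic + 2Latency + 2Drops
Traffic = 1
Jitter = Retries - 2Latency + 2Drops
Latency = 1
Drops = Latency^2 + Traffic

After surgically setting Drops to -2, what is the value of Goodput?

The intervention breaks the incoming arrows to Drops: Drops = Latency^2 + Traffic no longer applies, and Drops = -2.
Retries = Traffic + 2Latency + 2Drops  [with Traffic=1, Latency=1, Drops=-2]  = -1
Jitter = Retries - 2Latency + 2Drops  [with Retries=-1, Latency=1, Drops=-2]  = -7
Goodput = -2Jitter + 1  [with Jitter=-7]  = 15

15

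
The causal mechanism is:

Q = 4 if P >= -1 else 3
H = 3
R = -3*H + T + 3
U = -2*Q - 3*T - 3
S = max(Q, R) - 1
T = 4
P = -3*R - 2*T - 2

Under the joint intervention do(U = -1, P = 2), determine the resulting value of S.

Under do(U = -1, P = 2), each intervened variable's structural equation is replaced by its fixed value.
R = -3*H + T + 3  [with H=3, T=4]  = -2
Q = 4 if P >= -1 else 3  [with P=2]  = 4
S = max(Q, R) - 1  [with Q=4, R=-2]  = 3

3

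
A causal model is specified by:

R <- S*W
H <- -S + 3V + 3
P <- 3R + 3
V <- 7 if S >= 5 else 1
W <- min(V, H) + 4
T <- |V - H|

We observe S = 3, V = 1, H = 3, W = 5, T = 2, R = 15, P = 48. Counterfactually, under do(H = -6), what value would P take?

The intervention breaks the incoming arrows to H: H <- -S + 3V + 3 no longer applies, and H = -6.
V = 7 if S >= 5 else 1  [with S=3]  = 1
W = min(V, H) + 4  [with V=1, H=-6]  = -2
R = S*W  [with S=3, W=-2]  = -6
P = 3R + 3  [with R=-6]  = -15

-15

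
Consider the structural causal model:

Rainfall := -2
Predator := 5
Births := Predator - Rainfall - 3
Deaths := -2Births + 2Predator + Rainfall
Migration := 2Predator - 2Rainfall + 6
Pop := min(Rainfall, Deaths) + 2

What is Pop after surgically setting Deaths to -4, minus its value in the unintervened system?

-2

Under do(Deaths=-4), the mechanism Deaths := -2Births + 2Predator + Rainfall is discarded; Deaths is fixed at -4.
Pop = min(Rainfall, Deaths) + 2  [with Rainfall=-2, Deaths=-4]  = -2
Without intervention: Births = Predator - Rainfall - 3  [with Predator=5, Rainfall=-2]  = 4; Deaths = -2Births + 2Predator + Rainfall  [with Births=4, Predator=5, Rainfall=-2]  = 0; Pop = min(Rainfall, Deaths) + 2  [with Rainfall=-2, Deaths=0]  = 0.
Change = -2 − 0 = -2.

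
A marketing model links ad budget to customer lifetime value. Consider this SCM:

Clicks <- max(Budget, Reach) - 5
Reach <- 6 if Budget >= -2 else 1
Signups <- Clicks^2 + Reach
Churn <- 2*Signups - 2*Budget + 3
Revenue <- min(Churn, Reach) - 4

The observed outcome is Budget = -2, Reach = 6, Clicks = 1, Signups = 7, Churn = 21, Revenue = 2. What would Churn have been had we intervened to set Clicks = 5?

69

do(Clicks=5) replaces the equation Clicks <- max(Budget, Reach) - 5 with the constant Clicks = 5.
Reach = 6 if Budget >= -2 else 1  [with Budget=-2]  = 6
Signups = Clicks^2 + Reach  [with Clicks=5, Reach=6]  = 31
Churn = 2*Signups - 2*Budget + 3  [with Signups=31, Budget=-2]  = 69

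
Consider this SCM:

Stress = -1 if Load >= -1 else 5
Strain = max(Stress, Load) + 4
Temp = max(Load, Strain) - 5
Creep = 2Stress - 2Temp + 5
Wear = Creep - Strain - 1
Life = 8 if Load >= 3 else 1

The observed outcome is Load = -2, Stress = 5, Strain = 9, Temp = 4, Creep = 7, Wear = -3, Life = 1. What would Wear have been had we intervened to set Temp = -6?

17

Under do(Temp=-6), the mechanism Temp = max(Load, Strain) - 5 is discarded; Temp is fixed at -6.
Stress = -1 if Load >= -1 else 5  [with Load=-2]  = 5
Strain = max(Stress, Load) + 4  [with Stress=5, Load=-2]  = 9
Creep = 2Stress - 2Temp + 5  [with Stress=5, Temp=-6]  = 27
Wear = Creep - Strain - 1  [with Creep=27, Strain=9]  = 17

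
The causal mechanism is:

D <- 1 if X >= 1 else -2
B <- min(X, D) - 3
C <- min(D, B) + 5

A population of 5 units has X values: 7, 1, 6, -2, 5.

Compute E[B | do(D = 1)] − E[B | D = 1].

-0.6

Every unit gets D=1 under the intervention. B values become -2, -2, -2, -5, -2; E[B|do(D=1)] = -2.6.
E[B|D=1] averages over only the 4 units with D=1 (X = 7, 1, 6, 5): B = -2, -2, -2, -2, mean -2.
Difference = -2.6 − (-2) = -0.6.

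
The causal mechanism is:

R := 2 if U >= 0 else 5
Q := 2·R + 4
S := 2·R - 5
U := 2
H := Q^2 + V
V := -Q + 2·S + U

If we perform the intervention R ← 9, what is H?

Under do(R=9), the mechanism R := 2 if U >= 0 else 5 is discarded; R is fixed at 9.
Q = 2·R + 4  [with R=9]  = 22
S = 2·R - 5  [with R=9]  = 13
V = -Q + 2·S + U  [with Q=22, S=13, U=2]  = 6
H = Q^2 + V  [with Q=22, V=6]  = 490

490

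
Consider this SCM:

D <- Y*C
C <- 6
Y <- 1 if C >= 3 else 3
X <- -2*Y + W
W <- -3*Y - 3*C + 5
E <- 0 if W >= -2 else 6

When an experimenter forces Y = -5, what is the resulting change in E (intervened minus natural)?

-6

do(Y=-5) replaces the equation Y <- 1 if C >= 3 else 3 with the constant Y = -5.
W = -3*Y - 3*C + 5  [with Y=-5, C=6]  = 2
E = 0 if W >= -2 else 6  [with W=2]  = 0
Without intervention: Y = 1 if C >= 3 else 3  [with C=6]  = 1; W = -3*Y - 3*C + 5  [with Y=1, C=6]  = -16; E = 0 if W >= -2 else 6  [with W=-16]  = 6.
Change = 0 − 6 = -6.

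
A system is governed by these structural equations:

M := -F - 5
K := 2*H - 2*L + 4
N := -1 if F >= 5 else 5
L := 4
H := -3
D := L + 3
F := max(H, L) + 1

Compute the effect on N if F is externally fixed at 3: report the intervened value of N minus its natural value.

The intervention breaks the incoming arrows to F: F := max(H, L) + 1 no longer applies, and F = 3.
N = -1 if F >= 5 else 5  [with F=3]  = 5
Without intervention: F = max(H, L) + 1  [with H=-3, L=4]  = 5; N = -1 if F >= 5 else 5  [with F=5]  = -1.
Change = 5 − (-1) = 6.

6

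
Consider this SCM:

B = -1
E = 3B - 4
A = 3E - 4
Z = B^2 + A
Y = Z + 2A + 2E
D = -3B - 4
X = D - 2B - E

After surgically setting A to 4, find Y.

do(A=4) replaces the equation A = 3E - 4 with the constant A = 4.
E = 3B - 4  [with B=-1]  = -7
Z = B^2 + A  [with B=-1, A=4]  = 5
Y = Z + 2A + 2E  [with Z=5, A=4, E=-7]  = -1

-1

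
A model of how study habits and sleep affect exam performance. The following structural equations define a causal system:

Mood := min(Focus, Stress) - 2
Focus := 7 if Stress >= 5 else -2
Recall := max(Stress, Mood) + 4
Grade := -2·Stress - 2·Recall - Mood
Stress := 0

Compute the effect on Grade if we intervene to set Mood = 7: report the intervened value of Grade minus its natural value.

do(Mood=7) replaces the equation Mood := min(Focus, Stress) - 2 with the constant Mood = 7.
Recall = max(Stress, Mood) + 4  [with Stress=0, Mood=7]  = 11
Grade = -2·Stress - 2·Recall - Mood  [with Stress=0, Recall=11, Mood=7]  = -29
Without intervention: Focus = 7 if Stress >= 5 else -2  [with Stress=0]  = -2; Mood = min(Focus, Stress) - 2  [with Focus=-2, Stress=0]  = -4; Recall = max(Stress, Mood) + 4  [with Stress=0, Mood=-4]  = 4; Grade = -2·Stress - 2·Recall - Mood  [with Stress=0, Recall=4, Mood=-4]  = -4.
Change = -29 − (-4) = -25.

-25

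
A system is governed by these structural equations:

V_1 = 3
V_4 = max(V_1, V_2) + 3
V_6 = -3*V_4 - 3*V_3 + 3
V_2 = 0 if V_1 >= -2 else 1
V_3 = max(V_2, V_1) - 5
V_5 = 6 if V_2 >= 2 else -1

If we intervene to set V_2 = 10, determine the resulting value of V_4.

13

Under do(V_2=10), the mechanism V_2 = 0 if V_1 >= -2 else 1 is discarded; V_2 is fixed at 10.
V_4 = max(V_1, V_2) + 3  [with V_1=3, V_2=10]  = 13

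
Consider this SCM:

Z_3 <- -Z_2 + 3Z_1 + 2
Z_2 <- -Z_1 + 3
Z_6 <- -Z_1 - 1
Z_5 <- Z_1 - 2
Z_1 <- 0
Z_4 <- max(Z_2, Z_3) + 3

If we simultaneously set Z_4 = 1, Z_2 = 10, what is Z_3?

-8

Setting Z_4 = 1, Z_2 = 10 by intervention discards those variables' equations.
Z_3 = -Z_2 + 3Z_1 + 2  [with Z_2=10, Z_1=0]  = -8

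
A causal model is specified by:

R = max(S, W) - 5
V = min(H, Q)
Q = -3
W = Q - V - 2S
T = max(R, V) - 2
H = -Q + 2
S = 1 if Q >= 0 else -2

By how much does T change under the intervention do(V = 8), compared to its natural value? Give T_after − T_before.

The intervention breaks the incoming arrows to V: V = min(H, Q) no longer applies, and V = 8.
S = 1 if Q >= 0 else -2  [with Q=-3]  = -2
W = Q - V - 2S  [with Q=-3, V=8, S=-2]  = -7
R = max(S, W) - 5  [with S=-2, W=-7]  = -7
T = max(R, V) - 2  [with R=-7, V=8]  = 6
Without intervention: H = -Q + 2  [with Q=-3]  = 5; V = min(H, Q)  [with H=5, Q=-3]  = -3; S = 1 if Q >= 0 else -2  [with Q=-3]  = -2; W = Q - V - 2S  [with Q=-3, V=-3, S=-2]  = 4; R = max(S, W) - 5  [with S=-2, W=4]  = -1; T = max(R, V) - 2  [with R=-1, V=-3]  = -3.
Change = 6 − (-3) = 9.

9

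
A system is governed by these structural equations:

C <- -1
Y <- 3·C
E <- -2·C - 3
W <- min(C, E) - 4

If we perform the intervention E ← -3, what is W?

-7

The intervention breaks the incoming arrows to E: E <- -2·C - 3 no longer applies, and E = -3.
W = min(C, E) - 4  [with C=-1, E=-3]  = -7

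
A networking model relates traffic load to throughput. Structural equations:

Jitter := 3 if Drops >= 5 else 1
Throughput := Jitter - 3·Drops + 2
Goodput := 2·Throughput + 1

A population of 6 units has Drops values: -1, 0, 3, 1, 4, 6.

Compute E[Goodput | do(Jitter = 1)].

-6

The intervention sets Jitter=1 in all 6 units regardless of Drops. Recomputing Goodput per unit gives 13, 7, -11, 1, -17, -29; average -6.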